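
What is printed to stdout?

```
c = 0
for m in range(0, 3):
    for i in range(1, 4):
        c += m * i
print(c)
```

m=0,i=1: c = 0+0 = 0
m=0,i=2: c = 0+0 = 0
m=0,i=3: c = 0+0 = 0
m=1,i=1: c = 0+1 = 1
m=1,i=2: c = 1+2 = 3
m=1,i=3: c = 3+3 = 6
m=2,i=1: c = 6+2 = 8
m=2,i=2: c = 8+4 = 12
m=2,i=3: c = 12+6 = 18

18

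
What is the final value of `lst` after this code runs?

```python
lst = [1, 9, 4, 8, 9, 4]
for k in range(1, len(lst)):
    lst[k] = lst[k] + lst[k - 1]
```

k=1: lst[1] = 9+1 = 10 → [1, 10, 4, 8, 9, 4]
k=2: lst[2] = 4+10 = 14 → [1, 10, 14, 8, 9, 4]
k=3: lst[3] = 8+14 = 22 → [1, 10, 14, 22, 9, 4]
k=4: lst[4] = 9+22 = 31 → [1, 10, 14, 22, 31, 4]
k=5: lst[5] = 4+31 = 35 → [1, 10, 14, 22, 31, 35]

[1, 10, 14, 22, 31, 35]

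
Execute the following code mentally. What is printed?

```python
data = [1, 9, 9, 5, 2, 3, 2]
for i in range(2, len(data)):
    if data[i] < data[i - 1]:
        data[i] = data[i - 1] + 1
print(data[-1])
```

i=2: 9>=9, unchanged → [1, 9, 9, 5, 2, 3, 2]
i=3: 5<9, data[3] = 9+1 = 10 → [1, 9, 9, 10, 2, 3, 2]
i=4: 2<10, data[4] = 10+1 = 11 → [1, 9, 9, 10, 11, 3, 2]
i=5: 3<11, data[5] = 11+1 = 12 → [1, 9, 9, 10, 11, 12, 2]
i=6: 2<12, data[6] = 12+1 = 13 → [1, 9, 9, 10, 11, 12, 13]

13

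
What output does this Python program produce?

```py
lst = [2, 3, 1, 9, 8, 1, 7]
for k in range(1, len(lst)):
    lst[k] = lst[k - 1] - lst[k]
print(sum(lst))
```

-78

k=1: lst[1] = 2-3 = -1 → [2, -1, 1, 9, 8, 1, 7]
k=2: lst[2] = (-1)-1 = -2 → [2, -1, -2, 9, 8, 1, 7]
k=3: lst[3] = (-2)-9 = -11 → [2, -1, -2, -11, 8, 1, 7]
k=4: lst[4] = (-11)-8 = -19 → [2, -1, -2, -11, -19, 1, 7]
k=5: lst[5] = (-19)-1 = -20 → [2, -1, -2, -11, -19, -20, 7]
k=6: lst[6] = (-20)-7 = -27 → [2, -1, -2, -11, -19, -20, -27]
sum = -78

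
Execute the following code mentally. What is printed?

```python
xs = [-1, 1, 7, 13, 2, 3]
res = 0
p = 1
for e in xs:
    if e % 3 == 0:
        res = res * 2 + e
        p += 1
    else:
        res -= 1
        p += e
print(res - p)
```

e=-1: not %3==0, res = 0-1 = -1; p=0
e=1: not %3==0, res = (-1)-1 = -2; p=1
e=7: not %3==0, res = (-2)-1 = -3; p=8
e=13: not %3==0, res = (-3)-1 = -4; p=21
e=2: not %3==0, res = (-4)-1 = -5; p=23
e=3: %3==0, res = (-5)*2+3 = -7; p=24
res-p = (-7)-24 = -31

-31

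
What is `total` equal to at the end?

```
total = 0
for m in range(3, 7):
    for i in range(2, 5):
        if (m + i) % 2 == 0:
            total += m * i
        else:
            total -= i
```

66

m=3,i=2: odd sum, total = 0-2 = -2
m=3,i=3: even sum, total = (-2)+9 = 7
m=3,i=4: odd sum, total = 7-4 = 3
m=4,i=2: even sum, total = 3+8 = 11
m=4,i=3: odd sum, total = 11-3 = 8
m=4,i=4: even sum, total = 8+16 = 24
m=5,i=2: odd sum, total = 24-2 = 22
m=5,i=3: even sum, total = 22+15 = 37
m=5,i=4: odd sum, total = 37-4 = 33
m=6,i=2: even sum, total = 33+12 = 45
m=6,i=3: odd sum, total = 45-3 = 42
m=6,i=4: even sum, total = 42+24 = 66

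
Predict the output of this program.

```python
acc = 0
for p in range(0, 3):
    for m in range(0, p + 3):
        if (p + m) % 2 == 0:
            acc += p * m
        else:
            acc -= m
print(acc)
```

9

p=0,m=0: even sum, acc = 0+0 = 0
p=0,m=1: odd sum, acc = 0-1 = -1
p=0,m=2: even sum, acc = (-1)+0 = -1
p=1,m=0: odd sum, acc = (-1)-0 = -1
p=1,m=1: even sum, acc = (-1)+1 = 0
p=1,m=2: odd sum, acc = 0-2 = -2
p=1,m=3: even sum, acc = (-2)+3 = 1
p=2,m=0: even sum, acc = 1+0 = 1
p=2,m=1: odd sum, acc = 1-1 = 0
p=2,m=2: even sum, acc = 0+4 = 4
p=2,m=3: odd sum, acc = 4-3 = 1
p=2,m=4: even sum, acc = 1+8 = 9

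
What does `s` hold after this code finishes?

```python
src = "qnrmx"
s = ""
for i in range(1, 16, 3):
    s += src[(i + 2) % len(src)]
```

i=1: add src[3]='m' → 'm'
i=4: add src[1]='n' → 'mn'
i=7: add src[4]='x' → 'mnx'
i=10: add src[2]='r' → 'mnxr'
i=13: add src[0]='q' → 'mnxrq'

'mnxrq'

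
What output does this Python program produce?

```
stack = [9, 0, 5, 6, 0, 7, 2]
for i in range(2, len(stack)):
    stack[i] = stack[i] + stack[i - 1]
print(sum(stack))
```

74

i=2: stack[2] = 5+0 = 5 → [9, 0, 5, 6, 0, 7, 2]
i=3: stack[3] = 6+5 = 11 → [9, 0, 5, 11, 0, 7, 2]
i=4: stack[4] = 0+11 = 11 → [9, 0, 5, 11, 11, 7, 2]
i=5: stack[5] = 7+11 = 18 → [9, 0, 5, 11, 11, 18, 2]
i=6: stack[6] = 2+18 = 20 → [9, 0, 5, 11, 11, 18, 20]
sum = 74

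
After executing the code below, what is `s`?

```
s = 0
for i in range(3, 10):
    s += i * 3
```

126

i=3: s = 0+3*3 = 9
i=4: s = 9+4*3 = 21
i=5: s = 21+5*3 = 36
i=6: s = 36+6*3 = 54
i=7: s = 54+7*3 = 75
i=8: s = 75+8*3 = 99
i=9: s = 99+9*3 = 126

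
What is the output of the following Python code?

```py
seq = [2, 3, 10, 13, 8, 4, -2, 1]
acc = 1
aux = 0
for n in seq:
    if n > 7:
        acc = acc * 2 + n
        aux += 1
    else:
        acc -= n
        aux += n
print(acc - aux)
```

28

n=2: not >7, acc = 1-2 = -1; aux=2
n=3: not >7, acc = (-1)-3 = -4; aux=5
n=10: >7, acc = (-4)*2+10 = 2; aux=6
n=13: >7, acc = 2*2+13 = 17; aux=7
n=8: >7, acc = 17*2+8 = 42; aux=8
n=4: not >7, acc = 42-4 = 38; aux=12
n=-2: not >7, acc = 38-(-2) = 40; aux=10
n=1: not >7, acc = 40-1 = 39; aux=11
acc-aux = 39-11 = 28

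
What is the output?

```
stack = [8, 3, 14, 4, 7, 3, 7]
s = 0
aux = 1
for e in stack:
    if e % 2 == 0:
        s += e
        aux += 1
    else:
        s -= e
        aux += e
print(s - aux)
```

-18

e=8: even, s = 0+8 = 8; aux=2
e=3: not even, s = 8-3 = 5; aux=5
e=14: even, s = 5+14 = 19; aux=6
e=4: even, s = 19+4 = 23; aux=7
e=7: not even, s = 23-7 = 16; aux=14
e=3: not even, s = 16-3 = 13; aux=17
e=7: not even, s = 13-7 = 6; aux=24
s-aux = 6-24 = -18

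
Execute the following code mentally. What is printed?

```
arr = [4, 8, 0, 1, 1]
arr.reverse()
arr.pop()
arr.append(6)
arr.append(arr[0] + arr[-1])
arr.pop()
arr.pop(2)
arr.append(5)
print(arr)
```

[1, 1, 8, 6, 5]

reverse → [1, 1, 0, 8, 4]
pop() removes 4 → [1, 1, 0, 8]
append 6 → [1, 1, 0, 8, 6]
append arr[0]+arr[-1] = 1+6 = 7 → [1, 1, 0, 8, 6, 7]
pop() removes 7 → [1, 1, 0, 8, 6]
pop(2) removes 0 → [1, 1, 8, 6]
append 5 → [1, 1, 8, 6, 5]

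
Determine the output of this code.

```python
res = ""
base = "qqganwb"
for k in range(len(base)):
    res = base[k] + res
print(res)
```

k=0: prepend 'q' → 'q'
k=1: prepend 'q' → 'qq'
k=2: prepend 'g' → 'gqq'
k=3: prepend 'a' → 'agqq'
k=4: prepend 'n' → 'nagqq'
k=5: prepend 'w' → 'wnagqq'
k=6: prepend 'b' → 'bwnagqq'

bwnagqq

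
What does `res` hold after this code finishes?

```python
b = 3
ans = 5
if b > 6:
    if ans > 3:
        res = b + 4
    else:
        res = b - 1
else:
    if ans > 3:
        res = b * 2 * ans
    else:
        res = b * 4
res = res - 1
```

b=3, ans=5
b > 6 is False; ans > 3 is True
→ res = b * 2 * ans = 30
res = 30-1 = 29

29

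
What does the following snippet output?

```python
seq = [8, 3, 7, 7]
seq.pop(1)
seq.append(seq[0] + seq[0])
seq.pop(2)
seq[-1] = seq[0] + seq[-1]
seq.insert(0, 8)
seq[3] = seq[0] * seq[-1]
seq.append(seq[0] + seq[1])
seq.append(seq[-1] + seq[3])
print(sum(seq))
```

pop(1) removes 3 → [8, 7, 7]
append seq[0]+seq[0] = 8+8 = 16 → [8, 7, 7, 16]
pop(2) removes 7 → [8, 7, 16]
seq[-1] = seq[0]+seq[-1] = 8+16 = 24 → [8, 7, 24]
insert 8 at 0 → [8, 8, 7, 24]
seq[3] = seq[0]*seq[-1] = 8*24 = 192 → [8, 8, 7, 192]
append seq[0]+seq[1] = 8+8 = 16 → [8, 8, 7, 192, 16]
append seq[-1]+seq[3] = 16+192 = 208 → [8, 8, 7, 192, 16, 208]
sum = 439

439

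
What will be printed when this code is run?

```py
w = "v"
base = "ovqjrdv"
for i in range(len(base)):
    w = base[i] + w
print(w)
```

i=0: prepend 'o' → 'ov'
i=1: prepend 'v' → 'vov'
i=2: prepend 'q' → 'qvov'
i=3: prepend 'j' → 'jqvov'
i=4: prepend 'r' → 'rjqvov'
i=5: prepend 'd' → 'drjqvov'
i=6: prepend 'v' → 'vdrjqvov'

vdrjqvov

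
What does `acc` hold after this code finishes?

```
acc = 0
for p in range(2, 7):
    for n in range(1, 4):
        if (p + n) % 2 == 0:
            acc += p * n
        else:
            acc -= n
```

40

p=2,n=1: odd sum, acc = 0-1 = -1
p=2,n=2: even sum, acc = (-1)+4 = 3
p=2,n=3: odd sum, acc = 3-3 = 0
p=3,n=1: even sum, acc = 0+3 = 3
p=3,n=2: odd sum, acc = 3-2 = 1
p=3,n=3: even sum, acc = 1+9 = 10
p=4,n=1: odd sum, acc = 10-1 = 9
p=4,n=2: even sum, acc = 9+8 = 17
p=4,n=3: odd sum, acc = 17-3 = 14
p=5,n=1: even sum, acc = 14+5 = 19
p=5,n=2: odd sum, acc = 19-2 = 17
p=5,n=3: even sum, acc = 17+15 = 32
p=6,n=1: odd sum, acc = 32-1 = 31
p=6,n=2: even sum, acc = 31+12 = 43
p=6,n=3: odd sum, acc = 43-3 = 40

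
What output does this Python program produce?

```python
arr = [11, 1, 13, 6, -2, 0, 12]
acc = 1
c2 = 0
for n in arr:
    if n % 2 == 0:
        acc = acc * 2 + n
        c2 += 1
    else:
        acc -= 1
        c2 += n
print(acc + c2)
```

n=11: not even, acc = 1-1 = 0; c2=11
n=1: not even, acc = 0-1 = -1; c2=12
n=13: not even, acc = (-1)-1 = -2; c2=25
n=6: even, acc = (-2)*2+6 = 2; c2=26
n=-2: even, acc = 2*2+(-2) = 2; c2=27
n=0: even, acc = 2*2+0 = 4; c2=28
n=12: even, acc = 4*2+12 = 20; c2=29
acc+c2 = 20+29 = 49

49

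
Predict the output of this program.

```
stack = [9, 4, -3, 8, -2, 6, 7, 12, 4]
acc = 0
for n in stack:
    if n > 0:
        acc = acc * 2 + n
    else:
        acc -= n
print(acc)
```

1064

n=9: >0, acc = 0*2+9 = 9
n=4: >0, acc = 9*2+4 = 22
n=-3: not >0, acc = 22-(-3) = 25
n=8: >0, acc = 25*2+8 = 58
n=-2: not >0, acc = 58-(-2) = 60
n=6: >0, acc = 60*2+6 = 126
n=7: >0, acc = 126*2+7 = 259
n=12: >0, acc = 259*2+12 = 530
n=4: >0, acc = 530*2+4 = 1064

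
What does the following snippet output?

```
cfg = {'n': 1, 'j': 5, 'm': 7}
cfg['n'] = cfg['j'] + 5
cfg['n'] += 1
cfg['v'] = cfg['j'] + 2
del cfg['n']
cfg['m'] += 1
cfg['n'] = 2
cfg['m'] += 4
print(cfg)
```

cfg['n'] = cfg['j']+5 = 10 → {'n': 10, 'j': 5, 'm': 7}
cfg['n'] = 10+1 = 11 → {'n': 11, 'j': 5, 'm': 7}
cfg['v'] = cfg['j']+2 = 7 → {'n': 11, 'j': 5, 'm': 7, 'v': 7}
del 'n' → {'j': 5, 'm': 7, 'v': 7}
cfg['m'] = 7+1 = 8 → {'j': 5, 'm': 8, 'v': 7}
cfg['n'] = 2 → {'j': 5, 'm': 8, 'v': 7, 'n': 2}
cfg['m'] = 8+4 = 12 → {'j': 5, 'm': 12, 'v': 7, 'n': 2}

{'j': 5, 'm': 12, 'v': 7, 'n': 2}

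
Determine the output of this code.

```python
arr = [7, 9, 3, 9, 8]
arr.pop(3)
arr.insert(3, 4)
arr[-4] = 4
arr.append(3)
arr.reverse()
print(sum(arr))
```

29

pop(3) removes 9 → [7, 9, 3, 8]
insert 4 at 3 → [7, 9, 3, 4, 8]
arr[-4] = 4 → [7, 4, 3, 4, 8]
append 3 → [7, 4, 3, 4, 8, 3]
reverse → [3, 8, 4, 3, 4, 7]
sum = 29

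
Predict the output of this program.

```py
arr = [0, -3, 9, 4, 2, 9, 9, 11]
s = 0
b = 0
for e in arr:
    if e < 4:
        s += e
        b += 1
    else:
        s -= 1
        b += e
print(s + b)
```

e=0: <4, s = 0+0 = 0; b=1
e=-3: <4, s = 0+(-3) = -3; b=2
e=9: not <4, s = (-3)-1 = -4; b=11
e=4: not <4, s = (-4)-1 = -5; b=15
e=2: <4, s = (-5)+2 = -3; b=16
e=9: not <4, s = (-3)-1 = -4; b=25
e=9: not <4, s = (-4)-1 = -5; b=34
e=11: not <4, s = (-5)-1 = -6; b=45
s+b = (-6)+45 = 39

39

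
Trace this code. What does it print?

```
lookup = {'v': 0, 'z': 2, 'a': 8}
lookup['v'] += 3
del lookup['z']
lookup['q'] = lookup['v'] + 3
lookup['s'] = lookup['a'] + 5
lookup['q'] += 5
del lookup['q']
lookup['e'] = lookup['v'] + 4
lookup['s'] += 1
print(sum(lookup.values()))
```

lookup['v'] = 0+3 = 3 → {'v': 3, 'z': 2, 'a': 8}
del 'z' → {'v': 3, 'a': 8}
lookup['q'] = lookup['v']+3 = 6 → {'v': 3, 'a': 8, 'q': 6}
lookup['s'] = lookup['a']+5 = 13 → {'v': 3, 'a': 8, 'q': 6, 's': 13}
lookup['q'] = 6+5 = 11 → {'v': 3, 'a': 8, 'q': 11, 's': 13}
del 'q' → {'v': 3, 'a': 8, 's': 13}
lookup['e'] = lookup['v']+4 = 7 → {'v': 3, 'a': 8, 's': 13, 'e': 7}
lookup['s'] = 13+1 = 14 → {'v': 3, 'a': 8, 's': 14, 'e': 7}
sum of values = 32

32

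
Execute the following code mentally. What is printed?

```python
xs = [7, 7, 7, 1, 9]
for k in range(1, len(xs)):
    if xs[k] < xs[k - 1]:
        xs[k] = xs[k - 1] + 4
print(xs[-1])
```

k=1: 7>=7, unchanged → [7, 7, 7, 1, 9]
k=2: 7>=7, unchanged → [7, 7, 7, 1, 9]
k=3: 1<7, xs[3] = 7+4 = 11 → [7, 7, 7, 11, 9]
k=4: 9<11, xs[4] = 11+4 = 15 → [7, 7, 7, 11, 15]

15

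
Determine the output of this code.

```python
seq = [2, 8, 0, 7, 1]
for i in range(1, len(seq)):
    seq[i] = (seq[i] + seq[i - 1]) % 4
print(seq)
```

[2, 2, 2, 1, 2]

i=1: seq[1] = (8+2)%4 = 2 → [2, 2, 0, 7, 1]
i=2: seq[2] = (0+2)%4 = 2 → [2, 2, 2, 7, 1]
i=3: seq[3] = (7+2)%4 = 1 → [2, 2, 2, 1, 1]
i=4: seq[4] = (1+1)%4 = 2 → [2, 2, 2, 1, 2]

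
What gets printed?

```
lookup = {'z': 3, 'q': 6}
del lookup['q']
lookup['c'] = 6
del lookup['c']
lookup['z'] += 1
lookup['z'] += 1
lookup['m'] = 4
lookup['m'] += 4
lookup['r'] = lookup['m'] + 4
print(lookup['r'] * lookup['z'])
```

del 'q' → {'z': 3}
lookup['c'] = 6 → {'z': 3, 'c': 6}
del 'c' → {'z': 3}
lookup['z'] = 3+1 = 4 → {'z': 4}
lookup['z'] = 4+1 = 5 → {'z': 5}
lookup['m'] = 4 → {'z': 5, 'm': 4}
lookup['m'] = 4+4 = 8 → {'z': 5, 'm': 8}
lookup['r'] = lookup['m']+4 = 12 → {'z': 5, 'm': 8, 'r': 12}
lookup['r']*lookup['z'] = 12*5 = 60

60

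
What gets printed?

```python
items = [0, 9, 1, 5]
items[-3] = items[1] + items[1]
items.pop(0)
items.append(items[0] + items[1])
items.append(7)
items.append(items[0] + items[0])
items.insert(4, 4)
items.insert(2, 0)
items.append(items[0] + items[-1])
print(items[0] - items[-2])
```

items[-3] = items[1]+items[1] = 9+9 = 18 → [0, 18, 1, 5]
pop(0) removes 0 → [18, 1, 5]
append items[0]+items[1] = 18+1 = 19 → [18, 1, 5, 19]
append 7 → [18, 1, 5, 19, 7]
append items[0]+items[0] = 18+18 = 36 → [18, 1, 5, 19, 7, 36]
insert 4 at 4 → [18, 1, 5, 19, 4, 7, 36]
insert 0 at 2 → [18, 1, 0, 5, 19, 4, 7, 36]
append items[0]+items[-1] = 18+36 = 54 → [18, 1, 0, 5, 19, 4, 7, 36, 54]
items[0]-items[-2] = 18-36 = -18

-18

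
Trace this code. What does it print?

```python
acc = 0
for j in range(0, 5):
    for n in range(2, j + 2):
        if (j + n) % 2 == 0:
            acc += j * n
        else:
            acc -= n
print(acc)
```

j=1,n=2: odd sum, acc = 0-2 = -2
j=2,n=2: even sum, acc = (-2)+4 = 2
j=2,n=3: odd sum, acc = 2-3 = -1
j=3,n=2: odd sum, acc = (-1)-2 = -3
j=3,n=3: even sum, acc = (-3)+9 = 6
j=3,n=4: odd sum, acc = 6-4 = 2
j=4,n=2: even sum, acc = 2+8 = 10
j=4,n=3: odd sum, acc = 10-3 = 7
j=4,n=4: even sum, acc = 7+16 = 23
j=4,n=5: odd sum, acc = 23-5 = 18

18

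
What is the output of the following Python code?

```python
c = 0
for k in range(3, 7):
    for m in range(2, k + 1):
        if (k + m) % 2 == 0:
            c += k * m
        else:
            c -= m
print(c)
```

k=3,m=2: odd sum, c = 0-2 = -2
k=3,m=3: even sum, c = (-2)+9 = 7
k=4,m=2: even sum, c = 7+8 = 15
k=4,m=3: odd sum, c = 15-3 = 12
k=4,m=4: even sum, c = 12+16 = 28
k=5,m=2: odd sum, c = 28-2 = 26
k=5,m=3: even sum, c = 26+15 = 41
k=5,m=4: odd sum, c = 41-4 = 37
k=5,m=5: even sum, c = 37+25 = 62
k=6,m=2: even sum, c = 62+12 = 74
k=6,m=3: odd sum, c = 74-3 = 71
k=6,m=4: even sum, c = 71+24 = 95
k=6,m=5: odd sum, c = 95-5 = 90
k=6,m=6: even sum, c = 90+36 = 126

126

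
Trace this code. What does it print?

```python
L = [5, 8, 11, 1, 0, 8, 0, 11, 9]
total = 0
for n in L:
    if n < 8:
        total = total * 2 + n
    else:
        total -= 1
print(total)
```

n=5: <8, total = 0*2+5 = 5
n=8: not <8, total = 5-1 = 4
n=11: not <8, total = 4-1 = 3
n=1: <8, total = 3*2+1 = 7
n=0: <8, total = 7*2+0 = 14
n=8: not <8, total = 14-1 = 13
n=0: <8, total = 13*2+0 = 26
n=11: not <8, total = 26-1 = 25
n=9: not <8, total = 25-1 = 24

24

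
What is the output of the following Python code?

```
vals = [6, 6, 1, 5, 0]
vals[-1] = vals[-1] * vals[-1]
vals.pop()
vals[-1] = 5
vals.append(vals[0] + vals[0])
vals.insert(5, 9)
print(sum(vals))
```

39

vals[-1] = vals[-1]*vals[-1] = 0*0 = 0 → [6, 6, 1, 5, 0]
pop() removes 0 → [6, 6, 1, 5]
vals[-1] = 5 → [6, 6, 1, 5]
append vals[0]+vals[0] = 6+6 = 12 → [6, 6, 1, 5, 12]
insert 9 at 5 → [6, 6, 1, 5, 12, 9]
sum = 39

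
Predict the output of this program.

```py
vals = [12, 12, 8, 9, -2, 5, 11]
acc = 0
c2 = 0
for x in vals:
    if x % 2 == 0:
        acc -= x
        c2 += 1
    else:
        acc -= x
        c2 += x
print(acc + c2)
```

-26

x=12: even, acc = 0-12 = -12; c2=1
x=12: even, acc = (-12)-12 = -24; c2=2
x=8: even, acc = (-24)-8 = -32; c2=3
x=9: not even, acc = (-32)-9 = -41; c2=12
x=-2: even, acc = (-41)-(-2) = -39; c2=13
x=5: not even, acc = (-39)-5 = -44; c2=18
x=11: not even, acc = (-44)-11 = -55; c2=29
acc+c2 = (-55)+29 = -26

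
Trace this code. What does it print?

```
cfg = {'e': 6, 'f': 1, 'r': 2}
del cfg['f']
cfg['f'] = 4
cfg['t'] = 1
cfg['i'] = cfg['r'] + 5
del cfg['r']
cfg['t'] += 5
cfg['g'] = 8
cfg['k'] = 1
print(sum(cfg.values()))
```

32

del 'f' → {'e': 6, 'r': 2}
cfg['f'] = 4 → {'e': 6, 'r': 2, 'f': 4}
cfg['t'] = 1 → {'e': 6, 'r': 2, 'f': 4, 't': 1}
cfg['i'] = cfg['r']+5 = 7 → {'e': 6, 'r': 2, 'f': 4, 't': 1, 'i': 7}
del 'r' → {'e': 6, 'f': 4, 't': 1, 'i': 7}
cfg['t'] = 1+5 = 6 → {'e': 6, 'f': 4, 't': 6, 'i': 7}
cfg['g'] = 8 → {'e': 6, 'f': 4, 't': 6, 'i': 7, 'g': 8}
cfg['k'] = 1 → {'e': 6, 'f': 4, 't': 6, 'i': 7, 'g': 8, 'k': 1}
sum of values = 32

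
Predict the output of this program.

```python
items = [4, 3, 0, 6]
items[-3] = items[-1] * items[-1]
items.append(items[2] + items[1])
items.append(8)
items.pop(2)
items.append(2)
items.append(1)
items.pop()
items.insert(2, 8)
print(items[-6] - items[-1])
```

items[-3] = items[-1]*items[-1] = 6*6 = 36 → [4, 36, 0, 6]
append items[2]+items[1] = 0+36 = 36 → [4, 36, 0, 6, 36]
append 8 → [4, 36, 0, 6, 36, 8]
pop(2) removes 0 → [4, 36, 6, 36, 8]
append 2 → [4, 36, 6, 36, 8, 2]
append 1 → [4, 36, 6, 36, 8, 2, 1]
pop() removes 1 → [4, 36, 6, 36, 8, 2]
insert 8 at 2 → [4, 36, 8, 6, 36, 8, 2]
items[-6]-items[-1] = 36-2 = 34

34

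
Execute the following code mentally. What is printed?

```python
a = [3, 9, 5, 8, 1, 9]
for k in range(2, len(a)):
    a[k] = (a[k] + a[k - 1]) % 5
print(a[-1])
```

2

k=2: a[2] = (5+9)%5 = 4 → [3, 9, 4, 8, 1, 9]
k=3: a[3] = (8+4)%5 = 2 → [3, 9, 4, 2, 1, 9]
k=4: a[4] = (1+2)%5 = 3 → [3, 9, 4, 2, 3, 9]
k=5: a[5] = (9+3)%5 = 2 → [3, 9, 4, 2, 3, 2]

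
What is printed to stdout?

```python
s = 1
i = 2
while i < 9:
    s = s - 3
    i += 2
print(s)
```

-11

i=2: s = 1-3 = -2
i=4: s = (-2)-3 = -5
i=6: s = (-5)-3 = -8
i=8: s = (-8)-3 = -11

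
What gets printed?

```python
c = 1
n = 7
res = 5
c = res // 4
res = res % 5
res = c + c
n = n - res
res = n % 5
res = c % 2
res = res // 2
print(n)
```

5

c = 5//4 = 1
res = 5%5 = 0
res = 1+1 = 2
n = 7-2 = 5
res = 5%5 = 0
res = 1%2 = 1
res = 1//2 = 0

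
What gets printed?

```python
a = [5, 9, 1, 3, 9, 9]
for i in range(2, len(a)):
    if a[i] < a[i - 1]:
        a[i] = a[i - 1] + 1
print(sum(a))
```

i=2: 1<9, a[2] = 9+1 = 10 → [5, 9, 10, 3, 9, 9]
i=3: 3<10, a[3] = 10+1 = 11 → [5, 9, 10, 11, 9, 9]
i=4: 9<11, a[4] = 11+1 = 12 → [5, 9, 10, 11, 12, 9]
i=5: 9<12, a[5] = 12+1 = 13 → [5, 9, 10, 11, 12, 13]
sum = 60

60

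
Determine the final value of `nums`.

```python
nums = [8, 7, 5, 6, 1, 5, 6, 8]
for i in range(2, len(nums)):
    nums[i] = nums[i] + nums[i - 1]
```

i=2: nums[2] = 5+7 = 12 → [8, 7, 12, 6, 1, 5, 6, 8]
i=3: nums[3] = 6+12 = 18 → [8, 7, 12, 18, 1, 5, 6, 8]
i=4: nums[4] = 1+18 = 19 → [8, 7, 12, 18, 19, 5, 6, 8]
i=5: nums[5] = 5+19 = 24 → [8, 7, 12, 18, 19, 24, 6, 8]
i=6: nums[6] = 6+24 = 30 → [8, 7, 12, 18, 19, 24, 30, 8]
i=7: nums[7] = 8+30 = 38 → [8, 7, 12, 18, 19, 24, 30, 38]

[8, 7, 12, 18, 19, 24, 30, 38]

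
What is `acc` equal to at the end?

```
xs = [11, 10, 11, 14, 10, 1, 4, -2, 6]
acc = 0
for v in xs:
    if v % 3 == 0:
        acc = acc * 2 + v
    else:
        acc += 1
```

v=11: not %3==0, acc = 0+1 = 1
v=10: not %3==0, acc = 1+1 = 2
v=11: not %3==0, acc = 2+1 = 3
v=14: not %3==0, acc = 3+1 = 4
v=10: not %3==0, acc = 4+1 = 5
v=1: not %3==0, acc = 5+1 = 6
v=4: not %3==0, acc = 6+1 = 7
v=-2: not %3==0, acc = 7+1 = 8
v=6: %3==0, acc = 8*2+6 = 22

22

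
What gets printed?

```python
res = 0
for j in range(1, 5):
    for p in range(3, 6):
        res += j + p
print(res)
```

78

j=1,p=3: res = 0+4 = 4
j=1,p=4: res = 4+5 = 9
j=1,p=5: res = 9+6 = 15
j=2,p=3: res = 15+5 = 20
j=2,p=4: res = 20+6 = 26
j=2,p=5: res = 26+7 = 33
j=3,p=3: res = 33+6 = 39
j=3,p=4: res = 39+7 = 46
j=3,p=5: res = 46+8 = 54
j=4,p=3: res = 54+7 = 61
j=4,p=4: res = 61+8 = 69
j=4,p=5: res = 69+9 = 78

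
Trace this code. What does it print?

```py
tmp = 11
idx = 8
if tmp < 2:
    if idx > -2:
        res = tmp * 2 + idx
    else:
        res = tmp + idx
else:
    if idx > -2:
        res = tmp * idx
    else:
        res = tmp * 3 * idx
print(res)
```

tmp=11, idx=8
tmp < 2 is False; idx > -2 is True
→ res = tmp * idx = 88

88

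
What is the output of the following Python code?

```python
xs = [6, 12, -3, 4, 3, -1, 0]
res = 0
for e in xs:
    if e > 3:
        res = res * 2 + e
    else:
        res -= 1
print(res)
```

e=6: >3, res = 0*2+6 = 6
e=12: >3, res = 6*2+12 = 24
e=-3: not >3, res = 24-1 = 23
e=4: >3, res = 23*2+4 = 50
e=3: not >3, res = 50-1 = 49
e=-1: not >3, res = 49-1 = 48
e=0: not >3, res = 48-1 = 47

47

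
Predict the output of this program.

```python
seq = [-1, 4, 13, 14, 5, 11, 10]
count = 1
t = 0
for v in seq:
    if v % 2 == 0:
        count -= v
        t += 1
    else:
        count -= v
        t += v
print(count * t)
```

v=-1: not even, count = 1-(-1) = 2; t=-1
v=4: even, count = 2-4 = -2; t=0
v=13: not even, count = (-2)-13 = -15; t=13
v=14: even, count = (-15)-14 = -29; t=14
v=5: not even, count = (-29)-5 = -34; t=19
v=11: not even, count = (-34)-11 = -45; t=30
v=10: even, count = (-45)-10 = -55; t=31
count*t = (-55)*31 = -1705

-1705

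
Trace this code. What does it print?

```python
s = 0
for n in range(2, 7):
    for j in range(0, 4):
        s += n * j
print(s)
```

n=2,j=0: s = 0+0 = 0
n=2,j=1: s = 0+2 = 2
n=2,j=2: s = 2+4 = 6
n=2,j=3: s = 6+6 = 12
n=3,j=0: s = 12+0 = 12
n=3,j=1: s = 12+3 = 15
n=3,j=2: s = 15+6 = 21
n=3,j=3: s = 21+9 = 30
n=4,j=0: s = 30+0 = 30
n=4,j=1: s = 30+4 = 34
n=4,j=2: s = 34+8 = 42
n=4,j=3: s = 42+12 = 54
n=5,j=0: s = 54+0 = 54
n=5,j=1: s = 54+5 = 59
n=5,j=2: s = 59+10 = 69
n=5,j=3: s = 69+15 = 84
n=6,j=0: s = 84+0 = 84
n=6,j=1: s = 84+6 = 90
n=6,j=2: s = 90+12 = 102
n=6,j=3: s = 102+18 = 120

120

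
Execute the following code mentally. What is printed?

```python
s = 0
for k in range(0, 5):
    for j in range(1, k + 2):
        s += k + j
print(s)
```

75

k=0,j=1: s = 0+1 = 1
k=1,j=1: s = 1+2 = 3
k=1,j=2: s = 3+3 = 6
k=2,j=1: s = 6+3 = 9
k=2,j=2: s = 9+4 = 13
k=2,j=3: s = 13+5 = 18
k=3,j=1: s = 18+4 = 22
k=3,j=2: s = 22+5 = 27
k=3,j=3: s = 27+6 = 33
k=3,j=4: s = 33+7 = 40
k=4,j=1: s = 40+5 = 45
k=4,j=2: s = 45+6 = 51
k=4,j=3: s = 51+7 = 58
k=4,j=4: s = 58+8 = 66
k=4,j=5: s = 66+9 = 75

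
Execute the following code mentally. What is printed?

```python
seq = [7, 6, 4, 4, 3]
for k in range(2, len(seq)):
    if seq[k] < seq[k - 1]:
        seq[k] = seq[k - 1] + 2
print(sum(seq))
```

43

k=2: 4<6, seq[2] = 6+2 = 8 → [7, 6, 8, 4, 3]
k=3: 4<8, seq[3] = 8+2 = 10 → [7, 6, 8, 10, 3]
k=4: 3<10, seq[4] = 10+2 = 12 → [7, 6, 8, 10, 12]
sum = 43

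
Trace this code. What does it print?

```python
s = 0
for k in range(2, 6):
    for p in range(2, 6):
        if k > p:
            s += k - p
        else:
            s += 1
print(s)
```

k=2,p=2: not 2>2, s = 0+1 = 1
k=2,p=3: not 2>3, s = 1+1 = 2
k=2,p=4: not 2>4, s = 2+1 = 3
k=2,p=5: not 2>5, s = 3+1 = 4
k=3,p=2: 3>2, s = 4+1 = 5
k=3,p=3: not 3>3, s = 5+1 = 6
k=3,p=4: not 3>4, s = 6+1 = 7
k=3,p=5: not 3>5, s = 7+1 = 8
k=4,p=2: 4>2, s = 8+2 = 10
k=4,p=3: 4>3, s = 10+1 = 11
k=4,p=4: not 4>4, s = 11+1 = 12
k=4,p=5: not 4>5, s = 12+1 = 13
k=5,p=2: 5>2, s = 13+3 = 16
k=5,p=3: 5>3, s = 16+2 = 18
k=5,p=4: 5>4, s = 18+1 = 19
k=5,p=5: not 5>5, s = 19+1 = 20

20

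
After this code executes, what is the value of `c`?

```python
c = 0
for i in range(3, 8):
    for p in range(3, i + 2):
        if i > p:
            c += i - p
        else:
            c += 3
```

i=3,p=3: not 3>3, c = 0+3 = 3
i=3,p=4: not 3>4, c = 3+3 = 6
i=4,p=3: 4>3, c = 6+1 = 7
i=4,p=4: not 4>4, c = 7+3 = 10
i=4,p=5: not 4>5, c = 10+3 = 13
i=5,p=3: 5>3, c = 13+2 = 15
i=5,p=4: 5>4, c = 15+1 = 16
i=5,p=5: not 5>5, c = 16+3 = 19
i=5,p=6: not 5>6, c = 19+3 = 22
i=6,p=3: 6>3, c = 22+3 = 25
i=6,p=4: 6>4, c = 25+2 = 27
i=6,p=5: 6>5, c = 27+1 = 28
i=6,p=6: not 6>6, c = 28+3 = 31
i=6,p=7: not 6>7, c = 31+3 = 34
i=7,p=3: 7>3, c = 34+4 = 38
i=7,p=4: 7>4, c = 38+3 = 41
i=7,p=5: 7>5, c = 41+2 = 43
i=7,p=6: 7>6, c = 43+1 = 44
i=7,p=7: not 7>7, c = 44+3 = 47
i=7,p=8: not 7>8, c = 47+3 = 50

50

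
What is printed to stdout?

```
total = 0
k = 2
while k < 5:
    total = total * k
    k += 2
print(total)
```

k=2: total = 0*2 = 0
k=4: total = 0*4 = 0

0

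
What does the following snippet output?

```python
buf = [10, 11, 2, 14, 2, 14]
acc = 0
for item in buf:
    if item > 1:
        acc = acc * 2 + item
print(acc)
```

item=10: >1, acc = 0*2+10 = 10
item=11: >1, acc = 10*2+11 = 31
item=2: >1, acc = 31*2+2 = 64
item=14: >1, acc = 64*2+14 = 142
item=2: >1, acc = 142*2+2 = 286
item=14: >1, acc = 286*2+14 = 586

586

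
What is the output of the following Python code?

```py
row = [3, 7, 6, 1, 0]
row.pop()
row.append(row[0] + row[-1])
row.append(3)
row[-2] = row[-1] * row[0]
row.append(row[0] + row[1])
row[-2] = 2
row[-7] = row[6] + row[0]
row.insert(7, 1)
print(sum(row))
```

pop() removes 0 → [3, 7, 6, 1]
append row[0]+row[-1] = 3+1 = 4 → [3, 7, 6, 1, 4]
append 3 → [3, 7, 6, 1, 4, 3]
row[-2] = row[-1]*row[0] = 3*3 = 9 → [3, 7, 6, 1, 9, 3]
append row[0]+row[1] = 3+7 = 10 → [3, 7, 6, 1, 9, 3, 10]
row[-2] = 2 → [3, 7, 6, 1, 9, 2, 10]
row[-7] = row[6]+row[0] = 10+3 = 13 → [13, 7, 6, 1, 9, 2, 10]
insert 1 at 7 → [13, 7, 6, 1, 9, 2, 10, 1]
sum = 49

49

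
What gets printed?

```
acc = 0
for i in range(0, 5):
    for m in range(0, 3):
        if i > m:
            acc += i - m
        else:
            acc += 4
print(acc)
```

43

i=0,m=0: not 0>0, acc = 0+4 = 4
i=0,m=1: not 0>1, acc = 4+4 = 8
i=0,m=2: not 0>2, acc = 8+4 = 12
i=1,m=0: 1>0, acc = 12+1 = 13
i=1,m=1: not 1>1, acc = 13+4 = 17
i=1,m=2: not 1>2, acc = 17+4 = 21
i=2,m=0: 2>0, acc = 21+2 = 23
i=2,m=1: 2>1, acc = 23+1 = 24
i=2,m=2: not 2>2, acc = 24+4 = 28
i=3,m=0: 3>0, acc = 28+3 = 31
i=3,m=1: 3>1, acc = 31+2 = 33
i=3,m=2: 3>2, acc = 33+1 = 34
i=4,m=0: 4>0, acc = 34+4 = 38
i=4,m=1: 4>1, acc = 38+3 = 41
i=4,m=2: 4>2, acc = 41+2 = 43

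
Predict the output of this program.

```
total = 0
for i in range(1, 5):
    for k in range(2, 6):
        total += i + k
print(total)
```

96

i=1,k=2: total = 0+3 = 3
i=1,k=3: total = 3+4 = 7
i=1,k=4: total = 7+5 = 12
i=1,k=5: total = 12+6 = 18
i=2,k=2: total = 18+4 = 22
i=2,k=3: total = 22+5 = 27
i=2,k=4: total = 27+6 = 33
i=2,k=5: total = 33+7 = 40
i=3,k=2: total = 40+5 = 45
i=3,k=3: total = 45+6 = 51
i=3,k=4: total = 51+7 = 58
i=3,k=5: total = 58+8 = 66
i=4,k=2: total = 66+6 = 72
i=4,k=3: total = 72+7 = 79
i=4,k=4: total = 79+8 = 87
i=4,k=5: total = 87+9 = 96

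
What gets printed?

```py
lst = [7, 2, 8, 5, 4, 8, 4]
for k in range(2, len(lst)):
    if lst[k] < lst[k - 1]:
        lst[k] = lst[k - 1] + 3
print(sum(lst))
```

79

k=2: 8>=2, unchanged → [7, 2, 8, 5, 4, 8, 4]
k=3: 5<8, lst[3] = 8+3 = 11 → [7, 2, 8, 11, 4, 8, 4]
k=4: 4<11, lst[4] = 11+3 = 14 → [7, 2, 8, 11, 14, 8, 4]
k=5: 8<14, lst[5] = 14+3 = 17 → [7, 2, 8, 11, 14, 17, 4]
k=6: 4<17, lst[6] = 17+3 = 20 → [7, 2, 8, 11, 14, 17, 20]
sum = 79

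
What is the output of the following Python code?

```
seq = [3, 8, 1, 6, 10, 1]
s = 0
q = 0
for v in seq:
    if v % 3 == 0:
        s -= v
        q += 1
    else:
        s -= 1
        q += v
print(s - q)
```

v=3: %3==0, s = 0-3 = -3; q=1
v=8: not %3==0, s = (-3)-1 = -4; q=9
v=1: not %3==0, s = (-4)-1 = -5; q=10
v=6: %3==0, s = (-5)-6 = -11; q=11
v=10: not %3==0, s = (-11)-1 = -12; q=21
v=1: not %3==0, s = (-12)-1 = -13; q=22
s-q = (-13)-22 = -35

-35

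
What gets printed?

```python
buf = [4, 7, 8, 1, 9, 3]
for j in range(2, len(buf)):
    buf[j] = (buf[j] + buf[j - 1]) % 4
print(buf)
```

j=2: buf[2] = (8+7)%4 = 3 → [4, 7, 3, 1, 9, 3]
j=3: buf[3] = (1+3)%4 = 0 → [4, 7, 3, 0, 9, 3]
j=4: buf[4] = (9+0)%4 = 1 → [4, 7, 3, 0, 1, 3]
j=5: buf[5] = (3+1)%4 = 0 → [4, 7, 3, 0, 1, 0]

[4, 7, 3, 0, 1, 0]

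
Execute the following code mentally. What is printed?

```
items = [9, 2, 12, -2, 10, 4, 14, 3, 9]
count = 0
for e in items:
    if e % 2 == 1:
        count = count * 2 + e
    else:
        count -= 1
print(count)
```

27

e=9: odd, count = 0*2+9 = 9
e=2: not odd, count = 9-1 = 8
e=12: not odd, count = 8-1 = 7
e=-2: not odd, count = 7-1 = 6
e=10: not odd, count = 6-1 = 5
e=4: not odd, count = 5-1 = 4
e=14: not odd, count = 4-1 = 3
e=3: odd, count = 3*2+3 = 9
e=9: odd, count = 9*2+9 = 27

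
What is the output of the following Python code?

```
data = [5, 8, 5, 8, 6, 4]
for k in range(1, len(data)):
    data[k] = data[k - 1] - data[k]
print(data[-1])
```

-26

k=1: data[1] = 5-8 = -3 → [5, -3, 5, 8, 6, 4]
k=2: data[2] = (-3)-5 = -8 → [5, -3, -8, 8, 6, 4]
k=3: data[3] = (-8)-8 = -16 → [5, -3, -8, -16, 6, 4]
k=4: data[4] = (-16)-6 = -22 → [5, -3, -8, -16, -22, 4]
k=5: data[5] = (-22)-4 = -26 → [5, -3, -8, -16, -22, -26]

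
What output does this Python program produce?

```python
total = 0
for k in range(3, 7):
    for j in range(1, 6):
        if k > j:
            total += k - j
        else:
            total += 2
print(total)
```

46

k=3,j=1: 3>1, total = 0+2 = 2
k=3,j=2: 3>2, total = 2+1 = 3
k=3,j=3: not 3>3, total = 3+2 = 5
k=3,j=4: not 3>4, total = 5+2 = 7
k=3,j=5: not 3>5, total = 7+2 = 9
k=4,j=1: 4>1, total = 9+3 = 12
k=4,j=2: 4>2, total = 12+2 = 14
k=4,j=3: 4>3, total = 14+1 = 15
k=4,j=4: not 4>4, total = 15+2 = 17
k=4,j=5: not 4>5, total = 17+2 = 19
k=5,j=1: 5>1, total = 19+4 = 23
k=5,j=2: 5>2, total = 23+3 = 26
k=5,j=3: 5>3, total = 26+2 = 28
k=5,j=4: 5>4, total = 28+1 = 29
k=5,j=5: not 5>5, total = 29+2 = 31
k=6,j=1: 6>1, total = 31+5 = 36
k=6,j=2: 6>2, total = 36+4 = 40
k=6,j=3: 6>3, total = 40+3 = 43
k=6,j=4: 6>4, total = 43+2 = 45
k=6,j=5: 6>5, total = 45+1 = 46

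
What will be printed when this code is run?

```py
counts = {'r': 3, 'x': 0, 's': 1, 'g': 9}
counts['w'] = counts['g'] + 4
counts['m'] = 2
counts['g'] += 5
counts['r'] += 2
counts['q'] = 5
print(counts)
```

counts['w'] = counts['g']+4 = 13 → {'r': 3, 'x': 0, 's': 1, 'g': 9, 'w': 13}
counts['m'] = 2 → {'r': 3, 'x': 0, 's': 1, 'g': 9, 'w': 13, 'm': 2}
counts['g'] = 9+5 = 14 → {'r': 3, 'x': 0, 's': 1, 'g': 14, 'w': 13, 'm': 2}
counts['r'] = 3+2 = 5 → {'r': 5, 'x': 0, 's': 1, 'g': 14, 'w': 13, 'm': 2}
counts['q'] = 5 → {'r': 5, 'x': 0, 's': 1, 'g': 14, 'w': 13, 'm': 2, 'q': 5}

{'r': 5, 'x': 0, 's': 1, 'g': 14, 'w': 13, 'm': 2, 'q': 5}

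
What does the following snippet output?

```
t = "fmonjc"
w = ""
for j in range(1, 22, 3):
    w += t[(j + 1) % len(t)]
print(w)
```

ocococo

j=1: add t[2]='o' → 'o'
j=4: add t[5]='c' → 'oc'
j=7: add t[2]='o' → 'oco'
j=10: add t[5]='c' → 'ococ'
j=13: add t[2]='o' → 'ococo'
j=16: add t[5]='c' → 'ocococ'
j=19: add t[2]='o' → 'ocococo'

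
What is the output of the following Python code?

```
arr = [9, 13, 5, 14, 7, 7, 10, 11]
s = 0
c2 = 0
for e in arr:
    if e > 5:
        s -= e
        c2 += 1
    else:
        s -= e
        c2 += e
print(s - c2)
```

-88

e=9: >5, s = 0-9 = -9; c2=1
e=13: >5, s = (-9)-13 = -22; c2=2
e=5: not >5, s = (-22)-5 = -27; c2=7
e=14: >5, s = (-27)-14 = -41; c2=8
e=7: >5, s = (-41)-7 = -48; c2=9
e=7: >5, s = (-48)-7 = -55; c2=10
e=10: >5, s = (-55)-10 = -65; c2=11
e=11: >5, s = (-65)-11 = -76; c2=12
s-c2 = (-76)-12 = -88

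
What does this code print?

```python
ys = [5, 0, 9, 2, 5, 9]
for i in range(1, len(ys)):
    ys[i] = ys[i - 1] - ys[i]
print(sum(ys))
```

-31

i=1: ys[1] = 5-0 = 5 → [5, 5, 9, 2, 5, 9]
i=2: ys[2] = 5-9 = -4 → [5, 5, -4, 2, 5, 9]
i=3: ys[3] = (-4)-2 = -6 → [5, 5, -4, -6, 5, 9]
i=4: ys[4] = (-6)-5 = -11 → [5, 5, -4, -6, -11, 9]
i=5: ys[5] = (-11)-9 = -20 → [5, 5, -4, -6, -11, -20]
sum = -31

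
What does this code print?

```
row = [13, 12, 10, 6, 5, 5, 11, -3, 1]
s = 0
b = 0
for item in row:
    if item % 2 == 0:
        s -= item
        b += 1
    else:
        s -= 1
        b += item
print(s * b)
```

-1190

item=13: not even, s = 0-1 = -1; b=13
item=12: even, s = (-1)-12 = -13; b=14
item=10: even, s = (-13)-10 = -23; b=15
item=6: even, s = (-23)-6 = -29; b=16
item=5: not even, s = (-29)-1 = -30; b=21
item=5: not even, s = (-30)-1 = -31; b=26
item=11: not even, s = (-31)-1 = -32; b=37
item=-3: not even, s = (-32)-1 = -33; b=34
item=1: not even, s = (-33)-1 = -34; b=35
s*b = (-34)*35 = -1190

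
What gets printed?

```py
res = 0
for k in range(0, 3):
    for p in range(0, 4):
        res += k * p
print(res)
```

k=0,p=0: res = 0+0 = 0
k=0,p=1: res = 0+0 = 0
k=0,p=2: res = 0+0 = 0
k=0,p=3: res = 0+0 = 0
k=1,p=0: res = 0+0 = 0
k=1,p=1: res = 0+1 = 1
k=1,p=2: res = 1+2 = 3
k=1,p=3: res = 3+3 = 6
k=2,p=0: res = 6+0 = 6
k=2,p=1: res = 6+2 = 8
k=2,p=2: res = 8+4 = 12
k=2,p=3: res = 12+6 = 18

18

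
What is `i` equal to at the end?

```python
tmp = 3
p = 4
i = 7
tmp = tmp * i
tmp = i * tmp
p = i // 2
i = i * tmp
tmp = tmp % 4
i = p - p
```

tmp = 3*7 = 21
tmp = 7*21 = 147
p = 7//2 = 3
i = 7*147 = 1029
tmp = 147%4 = 3
i = 3-3 = 0

0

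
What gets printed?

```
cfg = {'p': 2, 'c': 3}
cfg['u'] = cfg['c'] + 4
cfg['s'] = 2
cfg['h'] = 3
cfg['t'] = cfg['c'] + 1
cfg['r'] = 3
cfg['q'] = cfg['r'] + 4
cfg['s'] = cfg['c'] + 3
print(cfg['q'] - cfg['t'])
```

cfg['u'] = cfg['c']+4 = 7 → {'p': 2, 'c': 3, 'u': 7}
cfg['s'] = 2 → {'p': 2, 'c': 3, 'u': 7, 's': 2}
cfg['h'] = 3 → {'p': 2, 'c': 3, 'u': 7, 's': 2, 'h': 3}
cfg['t'] = cfg['c']+1 = 4 → {'p': 2, 'c': 3, 'u': 7, 's': 2, 'h': 3, 't': 4}
cfg['r'] = 3 → {'p': 2, 'c': 3, 'u': 7, 's': 2, 'h': 3, 't': 4, 'r': 3}
cfg['q'] = cfg['r']+4 = 7 → {'p': 2, 'c': 3, 'u': 7, 's': 2, 'h': 3, 't': 4, 'r': 3, 'q': 7}
cfg['s'] = cfg['c']+3 = 6 → {'p': 2, 'c': 3, 'u': 7, 's': 6, 'h': 3, 't': 4, 'r': 3, 'q': 7}
cfg['q']-cfg['t'] = 7-4 = 3

3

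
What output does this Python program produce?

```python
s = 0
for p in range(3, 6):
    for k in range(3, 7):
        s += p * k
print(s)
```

216

p=3,k=3: s = 0+9 = 9
p=3,k=4: s = 9+12 = 21
p=3,k=5: s = 21+15 = 36
p=3,k=6: s = 36+18 = 54
p=4,k=3: s = 54+12 = 66
p=4,k=4: s = 66+16 = 82
p=4,k=5: s = 82+20 = 102
p=4,k=6: s = 102+24 = 126
p=5,k=3: s = 126+15 = 141
p=5,k=4: s = 141+20 = 161
p=5,k=5: s = 161+25 = 186
p=5,k=6: s = 186+30 = 216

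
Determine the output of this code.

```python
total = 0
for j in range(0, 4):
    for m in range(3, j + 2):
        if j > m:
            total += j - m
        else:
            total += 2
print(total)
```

6

j=2,m=3: not 2>3, total = 0+2 = 2
j=3,m=3: not 3>3, total = 2+2 = 4
j=3,m=4: not 3>4, total = 4+2 = 6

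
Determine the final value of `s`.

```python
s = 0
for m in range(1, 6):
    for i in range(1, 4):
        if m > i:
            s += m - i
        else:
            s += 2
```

m=1,i=1: not 1>1, s = 0+2 = 2
m=1,i=2: not 1>2, s = 2+2 = 4
m=1,i=3: not 1>3, s = 4+2 = 6
m=2,i=1: 2>1, s = 6+1 = 7
m=2,i=2: not 2>2, s = 7+2 = 9
m=2,i=3: not 2>3, s = 9+2 = 11
m=3,i=1: 3>1, s = 11+2 = 13
m=3,i=2: 3>2, s = 13+1 = 14
m=3,i=3: not 3>3, s = 14+2 = 16
m=4,i=1: 4>1, s = 16+3 = 19
m=4,i=2: 4>2, s = 19+2 = 21
m=4,i=3: 4>3, s = 21+1 = 22
m=5,i=1: 5>1, s = 22+4 = 26
m=5,i=2: 5>2, s = 26+3 = 29
m=5,i=3: 5>3, s = 29+2 = 31

31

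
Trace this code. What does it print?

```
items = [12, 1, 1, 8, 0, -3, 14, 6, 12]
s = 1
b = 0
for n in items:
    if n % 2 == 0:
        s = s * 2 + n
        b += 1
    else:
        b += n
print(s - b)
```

651

n=12: even, s = 1*2+12 = 14; b=1
n=1: not even; b=2
n=1: not even; b=3
n=8: even, s = 14*2+8 = 36; b=4
n=0: even, s = 36*2+0 = 72; b=5
n=-3: not even; b=2
n=14: even, s = 72*2+14 = 158; b=3
n=6: even, s = 158*2+6 = 322; b=4
n=12: even, s = 322*2+12 = 656; b=5
s-b = 656-5 = 651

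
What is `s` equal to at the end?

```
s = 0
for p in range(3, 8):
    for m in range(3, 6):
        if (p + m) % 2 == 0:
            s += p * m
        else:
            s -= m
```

132

p=3,m=3: even sum, s = 0+9 = 9
p=3,m=4: odd sum, s = 9-4 = 5
p=3,m=5: even sum, s = 5+15 = 20
p=4,m=3: odd sum, s = 20-3 = 17
p=4,m=4: even sum, s = 17+16 = 33
p=4,m=5: odd sum, s = 33-5 = 28
p=5,m=3: even sum, s = 28+15 = 43
p=5,m=4: odd sum, s = 43-4 = 39
p=5,m=5: even sum, s = 39+25 = 64
p=6,m=3: odd sum, s = 64-3 = 61
p=6,m=4: even sum, s = 61+24 = 85
p=6,m=5: odd sum, s = 85-5 = 80
p=7,m=3: even sum, s = 80+21 = 101
p=7,m=4: odd sum, s = 101-4 = 97
p=7,m=5: even sum, s = 97+35 = 132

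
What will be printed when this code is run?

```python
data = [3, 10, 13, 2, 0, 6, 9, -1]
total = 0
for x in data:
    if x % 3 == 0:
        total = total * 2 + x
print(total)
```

x=3: %3==0, total = 0*2+3 = 3
x=10: not %3==0
x=13: not %3==0
x=2: not %3==0
x=0: %3==0, total = 3*2+0 = 6
x=6: %3==0, total = 6*2+6 = 18
x=9: %3==0, total = 18*2+9 = 45
x=-1: not %3==0

45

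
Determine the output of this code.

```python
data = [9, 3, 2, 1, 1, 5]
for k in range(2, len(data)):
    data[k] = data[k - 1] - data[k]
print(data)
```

k=2: data[2] = 3-2 = 1 → [9, 3, 1, 1, 1, 5]
k=3: data[3] = 1-1 = 0 → [9, 3, 1, 0, 1, 5]
k=4: data[4] = 0-1 = -1 → [9, 3, 1, 0, -1, 5]
k=5: data[5] = (-1)-5 = -6 → [9, 3, 1, 0, -1, -6]

[9, 3, 1, 0, -1, -6]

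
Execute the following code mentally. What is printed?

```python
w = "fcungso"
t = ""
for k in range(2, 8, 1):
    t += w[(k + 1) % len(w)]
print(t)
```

k=2: add w[3]='n' → 'n'
k=3: add w[4]='g' → 'ng'
k=4: add w[5]='s' → 'ngs'
k=5: add w[6]='o' → 'ngso'
k=6: add w[0]='f' → 'ngsof'
k=7: add w[1]='c' → 'ngsofc'

ngsofc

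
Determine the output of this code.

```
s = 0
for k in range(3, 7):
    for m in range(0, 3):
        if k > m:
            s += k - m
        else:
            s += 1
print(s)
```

k=3,m=0: 3>0, s = 0+3 = 3
k=3,m=1: 3>1, s = 3+2 = 5
k=3,m=2: 3>2, s = 5+1 = 6
k=4,m=0: 4>0, s = 6+4 = 10
k=4,m=1: 4>1, s = 10+3 = 13
k=4,m=2: 4>2, s = 13+2 = 15
k=5,m=0: 5>0, s = 15+5 = 20
k=5,m=1: 5>1, s = 20+4 = 24
k=5,m=2: 5>2, s = 24+3 = 27
k=6,m=0: 6>0, s = 27+6 = 33
k=6,m=1: 6>1, s = 33+5 = 38
k=6,m=2: 6>2, s = 38+4 = 42

42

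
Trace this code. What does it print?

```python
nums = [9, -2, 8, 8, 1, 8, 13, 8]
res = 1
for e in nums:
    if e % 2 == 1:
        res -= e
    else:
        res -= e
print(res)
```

-52

e=9: odd, res = 1-9 = -8
e=-2: not odd, res = (-8)-(-2) = -6
e=8: not odd, res = (-6)-8 = -14
e=8: not odd, res = (-14)-8 = -22
e=1: odd, res = (-22)-1 = -23
e=8: not odd, res = (-23)-8 = -31
e=13: odd, res = (-31)-13 = -44
e=8: not odd, res = (-44)-8 = -52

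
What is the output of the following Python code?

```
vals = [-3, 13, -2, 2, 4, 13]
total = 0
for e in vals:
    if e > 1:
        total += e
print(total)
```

32

e=-3: not >1
e=13: >1, total = 0+13 = 13
e=-2: not >1
e=2: >1, total = 13+2 = 15
e=4: >1, total = 15+4 = 19
e=13: >1, total = 19+13 = 32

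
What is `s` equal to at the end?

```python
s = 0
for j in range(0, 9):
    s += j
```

j=0: s = 0+0 = 0
j=1: s = 0+1 = 1
j=2: s = 1+2 = 3
j=3: s = 3+3 = 6
j=4: s = 6+4 = 10
j=5: s = 10+5 = 15
j=6: s = 15+6 = 21
j=7: s = 21+7 = 28
j=8: s = 28+8 = 36

36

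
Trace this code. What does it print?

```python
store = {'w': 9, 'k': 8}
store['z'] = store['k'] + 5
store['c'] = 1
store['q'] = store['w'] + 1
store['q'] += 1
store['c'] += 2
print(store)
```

{'w': 9, 'k': 8, 'z': 13, 'c': 3, 'q': 11}

store['z'] = store['k']+5 = 13 → {'w': 9, 'k': 8, 'z': 13}
store['c'] = 1 → {'w': 9, 'k': 8, 'z': 13, 'c': 1}
store['q'] = store['w']+1 = 10 → {'w': 9, 'k': 8, 'z': 13, 'c': 1, 'q': 10}
store['q'] = 10+1 = 11 → {'w': 9, 'k': 8, 'z': 13, 'c': 1, 'q': 11}
store['c'] = 1+2 = 3 → {'w': 9, 'k': 8, 'z': 13, 'c': 3, 'q': 11}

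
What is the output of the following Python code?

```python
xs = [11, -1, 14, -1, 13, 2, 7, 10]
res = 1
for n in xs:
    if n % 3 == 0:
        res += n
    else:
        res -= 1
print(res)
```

n=11: not %3==0, res = 1-1 = 0
n=-1: not %3==0, res = 0-1 = -1
n=14: not %3==0, res = (-1)-1 = -2
n=-1: not %3==0, res = (-2)-1 = -3
n=13: not %3==0, res = (-3)-1 = -4
n=2: not %3==0, res = (-4)-1 = -5
n=7: not %3==0, res = (-5)-1 = -6
n=10: not %3==0, res = (-6)-1 = -7

-7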